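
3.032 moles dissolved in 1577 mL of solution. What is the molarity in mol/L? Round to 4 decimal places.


Convert volume to liters: V_L = V_mL / 1000.
V_L = 1577 / 1000 = 1.577 L
M = n / V_L = 3.032 / 1.577
M = 1.92263792 mol/L, rounded to 4 dp:

1.9226 mol/L


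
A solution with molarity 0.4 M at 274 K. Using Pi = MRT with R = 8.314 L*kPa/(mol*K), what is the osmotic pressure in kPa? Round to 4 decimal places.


Osmotic pressure (van't Hoff): Pi = M*R*T.
RT = 8.314 * 274 = 2278.036
Pi = 0.4 * 2278.036
Pi = 911.2144 kPa, rounded to 4 dp:

911.2144 kPa


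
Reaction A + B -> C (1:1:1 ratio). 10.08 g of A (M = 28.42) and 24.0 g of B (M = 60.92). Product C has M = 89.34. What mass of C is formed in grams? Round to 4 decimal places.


Find moles of each reactant; the smaller value is the limiting reagent in a 1:1:1 reaction, so moles_C equals moles of the limiter.
n_A = mass_A / M_A = 10.08 / 28.42 = 0.35468 mol
n_B = mass_B / M_B = 24.0 / 60.92 = 0.393959 mol
Limiting reagent: A (smaller), n_limiting = 0.35468 mol
mass_C = n_limiting * M_C = 0.35468 * 89.34
mass_C = 31.6871112 g, rounded to 4 dp:

31.6871 g


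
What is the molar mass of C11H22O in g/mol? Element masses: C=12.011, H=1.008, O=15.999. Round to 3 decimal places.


M = sum(count * atomic_mass) over atoms.
M = 11*12.011 + 22*1.008 + 1*15.999
M = 132.121 + 22.176 + 15.999
M = 170.296 g/mol, rounded to 3 dp:

170.296 g/mol


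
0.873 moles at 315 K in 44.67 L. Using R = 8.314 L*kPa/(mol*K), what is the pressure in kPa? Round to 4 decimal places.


PV = nRT, solve for P = nRT / V.
nRT = 0.873 * 8.314 * 315 = 2286.3084
P = 2286.3084 / 44.67
P = 51.18218939 kPa, rounded to 4 dp:

51.1822 kPa


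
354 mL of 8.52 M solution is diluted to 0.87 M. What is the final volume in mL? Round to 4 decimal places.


Dilution: M1*V1 = M2*V2, solve for V2.
V2 = M1*V1 / M2
V2 = 8.52 * 354 / 0.87
V2 = 3016.08 / 0.87
V2 = 3466.75862069 mL, rounded to 4 dp:

3466.7586 mL


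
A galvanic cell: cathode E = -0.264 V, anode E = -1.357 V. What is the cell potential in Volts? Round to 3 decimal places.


Standard cell potential: E_cell = E_cathode - E_anode.
E_cell = -0.264 - (-1.357)
E_cell = 1.093 V, rounded to 3 dp:

1.093 V


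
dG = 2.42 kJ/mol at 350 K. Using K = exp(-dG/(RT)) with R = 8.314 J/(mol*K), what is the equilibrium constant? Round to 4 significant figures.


dG is in kJ/mol; multiply by 1000 to match R in J/(mol*K).
RT = 8.314 * 350 = 2909.9 J/mol
exponent = -dG*1000 / (RT) = -(2.42*1000) / 2909.9 = -0.8316437
K = exp(-0.8316437)
K = 0.43533314, rounded to 4 significant figures:

0.4353


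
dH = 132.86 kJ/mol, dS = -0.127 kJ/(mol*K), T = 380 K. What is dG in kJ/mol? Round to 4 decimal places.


Gibbs: dG = dH - T*dS (consistent units, dS already in kJ/(mol*K)).
T*dS = 380 * -0.127 = -48.26
dG = 132.86 - (-48.26)
dG = 181.12 kJ/mol, rounded to 4 dp:

181.1200 kJ/mol


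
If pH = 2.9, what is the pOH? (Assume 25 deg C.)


At 25 deg C, pH + pOH = 14.
pOH = 14 - pH = 14 - 2.9
pOH = 11.1:

11.10


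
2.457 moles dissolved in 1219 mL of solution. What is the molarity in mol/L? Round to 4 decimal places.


Convert volume to liters: V_L = V_mL / 1000.
V_L = 1219 / 1000 = 1.219 L
M = n / V_L = 2.457 / 1.219
M = 2.01558655 mol/L, rounded to 4 dp:

2.0156 mol/L


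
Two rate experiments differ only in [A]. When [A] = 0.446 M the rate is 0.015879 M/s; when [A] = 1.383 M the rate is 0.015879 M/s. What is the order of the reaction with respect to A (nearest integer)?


Rate is proportional to [A]^n, so rate2/rate1 = ([A]2/[A]1)^n. Take logs to solve for n.
rate2/rate1 = 0.015879 / 0.015879 = 1.0
[A]2/[A]1 = 1.383 / 0.446 = 3.1009
n = ln(1.0) / ln(3.1009) = 0.0
Nearest integer order:

0


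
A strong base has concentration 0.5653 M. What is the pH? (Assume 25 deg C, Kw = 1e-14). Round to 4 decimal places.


A strong base dissociates completely, so [OH-] equals the given concentration.
pOH = -log10([OH-]) = -log10(0.5653) = 0.247721
pH = 14 - pOH = 14 - 0.247721
pH = 13.752279, rounded to 4 dp:

13.7523


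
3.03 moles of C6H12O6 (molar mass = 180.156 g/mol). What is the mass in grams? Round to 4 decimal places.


mass = n * M
mass = 3.03 * 180.156
mass = 545.87268 g, rounded to 4 dp:

545.8727 g


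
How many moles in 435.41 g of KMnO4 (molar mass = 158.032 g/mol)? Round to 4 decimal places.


n = mass / M
n = 435.41 / 158.032
n = 2.75520148 mol, rounded to 4 dp:

2.7552 mol


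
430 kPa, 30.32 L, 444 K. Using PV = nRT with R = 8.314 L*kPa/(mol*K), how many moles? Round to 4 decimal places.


PV = nRT, solve for n = PV / (RT).
PV = 430 * 30.32 = 13037.6
RT = 8.314 * 444 = 3691.416
n = 13037.6 / 3691.416
n = 3.53186961 mol, rounded to 4 dp:

3.5319 mol


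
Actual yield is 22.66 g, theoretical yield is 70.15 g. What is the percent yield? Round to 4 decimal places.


% yield = 100 * actual / theoretical
% yield = 100 * 22.66 / 70.15
% yield = 32.30220955 %, rounded to 4 dp:

32.3022 %


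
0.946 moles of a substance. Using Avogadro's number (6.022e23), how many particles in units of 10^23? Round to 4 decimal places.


N = n * NA, then divide by 1e23 for the requested units.
N / 1e23 = n * 6.022
N / 1e23 = 0.946 * 6.022
N / 1e23 = 5.696812, rounded to 4 dp:

5.6968


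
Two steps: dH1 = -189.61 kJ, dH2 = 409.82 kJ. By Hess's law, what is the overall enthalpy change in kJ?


Hess's law: enthalpy is a state function, so add the step enthalpies.
dH_total = dH1 + dH2 = -189.61 + (409.82)
dH_total = 220.21 kJ:

220.21 kJ


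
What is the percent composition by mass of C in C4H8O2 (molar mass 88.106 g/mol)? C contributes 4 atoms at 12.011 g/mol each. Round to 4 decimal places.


pct = 100 * (n_elem * M_elem) / M_total
mass_contribution = 4 * 12.011 = 48.044 g/mol
pct = 100 * 48.044 / 88.106
pct = 54.52977096 %, rounded to 4 dp:

54.5298 %


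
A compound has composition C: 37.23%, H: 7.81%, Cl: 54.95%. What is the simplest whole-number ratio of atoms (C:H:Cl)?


Assume 100 g of compound, divide each mass% by atomic mass to get moles, then normalize by the smallest to get a raw atom ratio.
Moles per 100 g: C: 37.23/12.011 = 3.0997, H: 7.81/1.008 = 7.748, Cl: 54.95/35.453 = 1.5499
Raw ratio (divide by min = 1.5499): C: 2.0, H: 4.999, Cl: 1.0
Multiply by 1 to clear fractions: C: 2.0 ~= 2, H: 4.999 ~= 5, Cl: 1.0 ~= 1
Reduce by GCD to get the simplest whole-number ratio:

2:5:1


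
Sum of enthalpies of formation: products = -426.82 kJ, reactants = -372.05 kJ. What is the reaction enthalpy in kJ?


dH_rxn = sum(dH_f products) - sum(dH_f reactants)
dH_rxn = -426.82 - (-372.05)
dH_rxn = -54.77 kJ:

-54.77 kJ


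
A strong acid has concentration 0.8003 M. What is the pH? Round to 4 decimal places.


A strong acid dissociates completely, so [H+] equals the given concentration.
pH = -log10([H+]) = -log10(0.8003)
pH = 0.09674718, rounded to 4 dp:

0.0967


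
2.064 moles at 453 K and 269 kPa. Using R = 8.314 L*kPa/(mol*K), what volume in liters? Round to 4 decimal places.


PV = nRT, solve for V = nRT / P.
nRT = 2.064 * 8.314 * 453 = 7773.5235
V = 7773.5235 / 269
V = 28.89785688 L, rounded to 4 dp:

28.8979 L


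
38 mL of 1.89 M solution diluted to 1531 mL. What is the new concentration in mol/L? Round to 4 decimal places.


Dilution: M1*V1 = M2*V2, solve for M2.
M2 = M1*V1 / V2
M2 = 1.89 * 38 / 1531
M2 = 71.82 / 1531
M2 = 0.04691052 mol/L, rounded to 4 dp:

0.0469 mol/L


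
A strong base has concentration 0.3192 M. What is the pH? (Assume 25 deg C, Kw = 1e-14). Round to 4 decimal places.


A strong base dissociates completely, so [OH-] equals the given concentration.
pOH = -log10([OH-]) = -log10(0.3192) = 0.495937
pH = 14 - pOH = 14 - 0.495937
pH = 13.504063, rounded to 4 dp:

13.5041


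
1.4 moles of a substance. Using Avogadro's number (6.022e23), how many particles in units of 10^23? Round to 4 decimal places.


N = n * NA, then divide by 1e23 for the requested units.
N / 1e23 = n * 6.022
N / 1e23 = 1.4 * 6.022
N / 1e23 = 8.4308, rounded to 4 dp:

8.4308


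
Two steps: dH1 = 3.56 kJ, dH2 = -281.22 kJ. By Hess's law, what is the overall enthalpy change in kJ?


Hess's law: enthalpy is a state function, so add the step enthalpies.
dH_total = dH1 + dH2 = 3.56 + (-281.22)
dH_total = -277.66 kJ:

-277.66 kJ


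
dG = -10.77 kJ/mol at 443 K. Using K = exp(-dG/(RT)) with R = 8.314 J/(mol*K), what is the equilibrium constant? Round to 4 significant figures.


dG is in kJ/mol; multiply by 1000 to match R in J/(mol*K).
RT = 8.314 * 443 = 3683.102 J/mol
exponent = -dG*1000 / (RT) = -(-10.77*1000) / 3683.102 = 2.92416555
K = exp(2.92416555)
K = 18.618683, rounded to 4 significant figures:

18.62


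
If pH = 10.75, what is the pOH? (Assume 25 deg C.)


At 25 deg C, pH + pOH = 14.
pOH = 14 - pH = 14 - 10.75
pOH = 3.25:

3.25


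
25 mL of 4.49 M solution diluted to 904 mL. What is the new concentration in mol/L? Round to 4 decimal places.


Dilution: M1*V1 = M2*V2, solve for M2.
M2 = M1*V1 / V2
M2 = 4.49 * 25 / 904
M2 = 112.25 / 904
M2 = 0.12417035 mol/L, rounded to 4 dp:

0.1242 mol/L


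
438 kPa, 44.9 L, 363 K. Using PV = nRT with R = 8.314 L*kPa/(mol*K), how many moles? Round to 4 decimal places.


PV = nRT, solve for n = PV / (RT).
PV = 438 * 44.9 = 19666.2
RT = 8.314 * 363 = 3017.982
n = 19666.2 / 3017.982
n = 6.51634105 mol, rounded to 4 dp:

6.5163 mol


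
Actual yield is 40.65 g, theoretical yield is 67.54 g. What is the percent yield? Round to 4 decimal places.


% yield = 100 * actual / theoretical
% yield = 100 * 40.65 / 67.54
% yield = 60.18655611 %, rounded to 4 dp:

60.1866 %


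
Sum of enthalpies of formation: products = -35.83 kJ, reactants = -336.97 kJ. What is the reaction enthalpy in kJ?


dH_rxn = sum(dH_f products) - sum(dH_f reactants)
dH_rxn = -35.83 - (-336.97)
dH_rxn = 301.14 kJ:

301.14 kJ


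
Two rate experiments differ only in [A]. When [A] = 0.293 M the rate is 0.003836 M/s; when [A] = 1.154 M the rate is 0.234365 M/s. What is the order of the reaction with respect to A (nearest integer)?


Rate is proportional to [A]^n, so rate2/rate1 = ([A]2/[A]1)^n. Take logs to solve for n.
rate2/rate1 = 0.234365 / 0.003836 = 61.0962
[A]2/[A]1 = 1.154 / 0.293 = 3.9386
n = ln(61.0962) / ln(3.9386) = 3.0
Nearest integer order:

3


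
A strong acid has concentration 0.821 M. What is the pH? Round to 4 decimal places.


A strong acid dissociates completely, so [H+] equals the given concentration.
pH = -log10([H+]) = -log10(0.821)
pH = 0.08565684, rounded to 4 dp:

0.0857


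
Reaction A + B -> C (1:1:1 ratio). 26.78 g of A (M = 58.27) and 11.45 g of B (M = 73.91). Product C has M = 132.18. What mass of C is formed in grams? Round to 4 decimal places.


Find moles of each reactant; the smaller value is the limiting reagent in a 1:1:1 reaction, so moles_C equals moles of the limiter.
n_A = mass_A / M_A = 26.78 / 58.27 = 0.459585 mol
n_B = mass_B / M_B = 11.45 / 73.91 = 0.154918 mol
Limiting reagent: B (smaller), n_limiting = 0.154918 mol
mass_C = n_limiting * M_C = 0.154918 * 132.18
mass_C = 20.47706124 g, rounded to 4 dp:

20.4771 g


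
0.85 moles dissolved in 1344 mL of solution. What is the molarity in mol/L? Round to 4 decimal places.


Convert volume to liters: V_L = V_mL / 1000.
V_L = 1344 / 1000 = 1.344 L
M = n / V_L = 0.85 / 1.344
M = 0.63244048 mol/L, rounded to 4 dp:

0.6324 mol/L


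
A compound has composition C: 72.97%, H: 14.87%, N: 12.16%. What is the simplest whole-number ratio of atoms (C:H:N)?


Assume 100 g of compound, divide each mass% by atomic mass to get moles, then normalize by the smallest to get a raw atom ratio.
Moles per 100 g: C: 72.97/12.011 = 6.0753, H: 14.87/1.008 = 14.752, N: 12.16/14.007 = 0.8681
Raw ratio (divide by min = 0.8681): C: 6.998, H: 16.993, N: 1.0
Multiply by 1 to clear fractions: C: 6.998 ~= 7, H: 16.993 ~= 17, N: 1.0 ~= 1
Reduce by GCD to get the simplest whole-number ratio:

7:17:1


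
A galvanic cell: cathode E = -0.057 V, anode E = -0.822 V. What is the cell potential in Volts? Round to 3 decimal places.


Standard cell potential: E_cell = E_cathode - E_anode.
E_cell = -0.057 - (-0.822)
E_cell = 0.765 V, rounded to 3 dp:

0.765 V


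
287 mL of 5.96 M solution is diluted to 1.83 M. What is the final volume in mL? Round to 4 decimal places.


Dilution: M1*V1 = M2*V2, solve for V2.
V2 = M1*V1 / M2
V2 = 5.96 * 287 / 1.83
V2 = 1710.52 / 1.83
V2 = 934.71038251 mL, rounded to 4 dp:

934.7104 mL


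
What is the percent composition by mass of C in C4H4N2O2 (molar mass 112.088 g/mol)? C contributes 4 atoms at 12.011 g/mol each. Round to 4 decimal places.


pct = 100 * (n_elem * M_elem) / M_total
mass_contribution = 4 * 12.011 = 48.044 g/mol
pct = 100 * 48.044 / 112.088
pct = 42.8627507 %, rounded to 4 dp:

42.8628 %


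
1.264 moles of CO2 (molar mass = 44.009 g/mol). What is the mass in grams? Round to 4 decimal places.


mass = n * M
mass = 1.264 * 44.009
mass = 55.627376 g, rounded to 4 dp:

55.6274 g


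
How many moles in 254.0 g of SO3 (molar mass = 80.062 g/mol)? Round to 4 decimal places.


n = mass / M
n = 254.0 / 80.062
n = 3.17254128 mol, rounded to 4 dp:

3.1725 mol


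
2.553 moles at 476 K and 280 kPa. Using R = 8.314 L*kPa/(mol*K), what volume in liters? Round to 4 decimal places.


PV = nRT, solve for V = nRT / P.
nRT = 2.553 * 8.314 * 476 = 10103.4056
V = 10103.4056 / 280
V = 36.08359143 L, rounded to 4 dp:

36.0836 L


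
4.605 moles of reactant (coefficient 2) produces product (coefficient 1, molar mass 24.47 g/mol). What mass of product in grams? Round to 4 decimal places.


Use the coefficient ratio to convert reactant moles to product moles, then multiply by the product's molar mass.
moles_P = moles_R * (coeff_P / coeff_R) = 4.605 * (1/2) = 2.3025
mass_P = moles_P * M_P = 2.3025 * 24.47
mass_P = 56.342175 g, rounded to 4 dp:

56.3422 g


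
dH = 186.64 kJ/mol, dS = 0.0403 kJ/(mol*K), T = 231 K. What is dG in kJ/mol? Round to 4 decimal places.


Gibbs: dG = dH - T*dS (consistent units, dS already in kJ/(mol*K)).
T*dS = 231 * 0.0403 = 9.3093
dG = 186.64 - (9.3093)
dG = 177.3307 kJ/mol, rounded to 4 dp:

177.3307 kJ/mol


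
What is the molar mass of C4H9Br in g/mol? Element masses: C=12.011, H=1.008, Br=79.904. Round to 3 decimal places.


M = sum(count * atomic_mass) over atoms.
M = 4*12.011 + 9*1.008 + 1*79.904
M = 48.044 + 9.072 + 79.904
M = 137.02 g/mol, rounded to 3 dp:

137.020 g/mol


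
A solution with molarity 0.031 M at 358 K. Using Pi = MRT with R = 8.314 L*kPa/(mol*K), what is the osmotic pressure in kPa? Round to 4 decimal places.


Osmotic pressure (van't Hoff): Pi = M*R*T.
RT = 8.314 * 358 = 2976.412
Pi = 0.031 * 2976.412
Pi = 92.268772 kPa, rounded to 4 dp:

92.2688 kPa


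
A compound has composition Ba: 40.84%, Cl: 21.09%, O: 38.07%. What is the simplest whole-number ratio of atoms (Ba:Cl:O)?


Assume 100 g of compound, divide each mass% by atomic mass to get moles, then normalize by the smallest to get a raw atom ratio.
Moles per 100 g: Ba: 40.84/137.327 = 0.2974, Cl: 21.09/35.453 = 0.5949, O: 38.07/15.999 = 2.3795
Raw ratio (divide by min = 0.2974): Ba: 1.0, Cl: 2.0, O: 8.001
Multiply by 1 to clear fractions: Ba: 1.0 ~= 1, Cl: 2.0 ~= 2, O: 8.001 ~= 8
Reduce by GCD to get the simplest whole-number ratio:

1:2:8


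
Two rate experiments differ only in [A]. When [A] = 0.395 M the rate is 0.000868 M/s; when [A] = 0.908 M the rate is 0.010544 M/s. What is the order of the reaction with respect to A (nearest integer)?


Rate is proportional to [A]^n, so rate2/rate1 = ([A]2/[A]1)^n. Take logs to solve for n.
rate2/rate1 = 0.010544 / 0.000868 = 12.1475
[A]2/[A]1 = 0.908 / 0.395 = 2.2987
n = ln(12.1475) / ln(2.2987) = 3.0
Nearest integer order:

3


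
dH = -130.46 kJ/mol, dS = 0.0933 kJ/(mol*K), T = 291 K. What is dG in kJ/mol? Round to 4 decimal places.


Gibbs: dG = dH - T*dS (consistent units, dS already in kJ/(mol*K)).
T*dS = 291 * 0.0933 = 27.1503
dG = -130.46 - (27.1503)
dG = -157.6103 kJ/mol, rounded to 4 dp:

-157.6103 kJ/mol


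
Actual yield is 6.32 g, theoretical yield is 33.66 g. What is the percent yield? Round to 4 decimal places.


% yield = 100 * actual / theoretical
% yield = 100 * 6.32 / 33.66
% yield = 18.77599525 %, rounded to 4 dp:

18.7760 %


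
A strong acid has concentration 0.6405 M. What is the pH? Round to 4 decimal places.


A strong acid dissociates completely, so [H+] equals the given concentration.
pH = -log10([H+]) = -log10(0.6405)
pH = 0.19348087, rounded to 4 dp:

0.1935


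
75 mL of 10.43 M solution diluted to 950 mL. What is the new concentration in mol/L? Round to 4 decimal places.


Dilution: M1*V1 = M2*V2, solve for M2.
M2 = M1*V1 / V2
M2 = 10.43 * 75 / 950
M2 = 782.25 / 950
M2 = 0.82342105 mol/L, rounded to 4 dp:

0.8234 mol/L


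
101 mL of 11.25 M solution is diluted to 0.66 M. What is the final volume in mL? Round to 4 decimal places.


Dilution: M1*V1 = M2*V2, solve for V2.
V2 = M1*V1 / M2
V2 = 11.25 * 101 / 0.66
V2 = 1136.25 / 0.66
V2 = 1721.59090909 mL, rounded to 4 dp:

1721.5909 mL


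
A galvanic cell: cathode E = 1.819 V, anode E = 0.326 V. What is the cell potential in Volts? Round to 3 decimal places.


Standard cell potential: E_cell = E_cathode - E_anode.
E_cell = 1.819 - (0.326)
E_cell = 1.493 V, rounded to 3 dp:

1.493 V


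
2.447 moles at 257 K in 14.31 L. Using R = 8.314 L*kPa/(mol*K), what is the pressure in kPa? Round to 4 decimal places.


PV = nRT, solve for P = nRT / V.
nRT = 2.447 * 8.314 * 257 = 5228.5
P = 5228.5 / 14.31
P = 365.37386443 kPa, rounded to 4 dp:

365.3739 kPa


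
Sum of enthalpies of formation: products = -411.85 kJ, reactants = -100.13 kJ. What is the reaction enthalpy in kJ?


dH_rxn = sum(dH_f products) - sum(dH_f reactants)
dH_rxn = -411.85 - (-100.13)
dH_rxn = -311.72 kJ:

-311.72 kJ


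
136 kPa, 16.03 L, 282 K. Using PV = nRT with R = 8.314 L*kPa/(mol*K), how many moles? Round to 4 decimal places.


PV = nRT, solve for n = PV / (RT).
PV = 136 * 16.03 = 2180.08
RT = 8.314 * 282 = 2344.548
n = 2180.08 / 2344.548
n = 0.92985087 mol, rounded to 4 dp:

0.9299 mol


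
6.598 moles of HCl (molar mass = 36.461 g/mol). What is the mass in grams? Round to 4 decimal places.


mass = n * M
mass = 6.598 * 36.461
mass = 240.569678 g, rounded to 4 dp:

240.5697 g


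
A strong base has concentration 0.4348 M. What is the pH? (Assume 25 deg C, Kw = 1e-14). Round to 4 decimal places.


A strong base dissociates completely, so [OH-] equals the given concentration.
pOH = -log10([OH-]) = -log10(0.4348) = 0.36171
pH = 14 - pOH = 14 - 0.36171
pH = 13.63829, rounded to 4 dp:

13.6383


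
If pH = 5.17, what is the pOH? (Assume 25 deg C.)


At 25 deg C, pH + pOH = 14.
pOH = 14 - pH = 14 - 5.17
pOH = 8.83:

8.83


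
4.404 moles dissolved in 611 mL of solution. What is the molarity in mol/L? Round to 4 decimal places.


Convert volume to liters: V_L = V_mL / 1000.
V_L = 611 / 1000 = 0.611 L
M = n / V_L = 4.404 / 0.611
M = 7.20785597 mol/L, rounded to 4 dp:

7.2079 mol/L


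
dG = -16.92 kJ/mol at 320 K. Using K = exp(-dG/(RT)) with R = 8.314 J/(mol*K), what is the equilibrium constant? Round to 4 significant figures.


dG is in kJ/mol; multiply by 1000 to match R in J/(mol*K).
RT = 8.314 * 320 = 2660.48 J/mol
exponent = -dG*1000 / (RT) = -(-16.92*1000) / 2660.48 = 6.35975463
K = exp(6.35975463)
K = 578.10449, rounded to 4 significant figures:

578.1


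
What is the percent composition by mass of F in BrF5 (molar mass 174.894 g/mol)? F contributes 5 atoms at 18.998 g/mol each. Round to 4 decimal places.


pct = 100 * (n_elem * M_elem) / M_total
mass_contribution = 5 * 18.998 = 94.99 g/mol
pct = 100 * 94.99 / 174.894
pct = 54.3128981 %, rounded to 4 dp:

54.3129 %


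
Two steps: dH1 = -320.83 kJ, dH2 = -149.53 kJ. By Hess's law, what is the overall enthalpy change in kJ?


Hess's law: enthalpy is a state function, so add the step enthalpies.
dH_total = dH1 + dH2 = -320.83 + (-149.53)
dH_total = -470.36 kJ:

-470.36 kJ


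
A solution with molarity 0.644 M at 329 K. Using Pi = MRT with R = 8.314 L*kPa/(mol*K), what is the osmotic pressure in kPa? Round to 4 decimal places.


Osmotic pressure (van't Hoff): Pi = M*R*T.
RT = 8.314 * 329 = 2735.306
Pi = 0.644 * 2735.306
Pi = 1761.537064 kPa, rounded to 4 dp:

1761.5371 kPa


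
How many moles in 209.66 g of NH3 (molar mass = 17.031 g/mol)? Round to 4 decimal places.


n = mass / M
n = 209.66 / 17.031
n = 12.31049263 mol, rounded to 4 dp:

12.3105 mol


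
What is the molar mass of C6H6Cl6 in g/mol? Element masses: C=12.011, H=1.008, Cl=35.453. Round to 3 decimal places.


M = sum(count * atomic_mass) over atoms.
M = 6*12.011 + 6*1.008 + 6*35.453
M = 72.066 + 6.048 + 212.718
M = 290.832 g/mol, rounded to 3 dp:

290.832 g/mol


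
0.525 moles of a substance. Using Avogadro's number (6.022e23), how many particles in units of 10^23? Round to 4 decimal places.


N = n * NA, then divide by 1e23 for the requested units.
N / 1e23 = n * 6.022
N / 1e23 = 0.525 * 6.022
N / 1e23 = 3.16155, rounded to 4 dp:

3.1616


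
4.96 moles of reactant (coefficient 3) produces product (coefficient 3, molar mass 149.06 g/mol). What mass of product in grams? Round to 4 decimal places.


Use the coefficient ratio to convert reactant moles to product moles, then multiply by the product's molar mass.
moles_P = moles_R * (coeff_P / coeff_R) = 4.96 * (3/3) = 4.96
mass_P = moles_P * M_P = 4.96 * 149.06
mass_P = 739.3376 g, rounded to 4 dp:

739.3376 g


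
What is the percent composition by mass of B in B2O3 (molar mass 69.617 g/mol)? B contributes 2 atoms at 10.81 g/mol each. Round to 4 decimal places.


pct = 100 * (n_elem * M_elem) / M_total
mass_contribution = 2 * 10.81 = 21.62 g/mol
pct = 100 * 21.62 / 69.617
pct = 31.05563296 %, rounded to 4 dp:

31.0556 %


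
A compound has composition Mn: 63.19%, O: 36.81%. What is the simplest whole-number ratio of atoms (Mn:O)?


Assume 100 g of compound, divide each mass% by atomic mass to get moles, then normalize by the smallest to get a raw atom ratio.
Moles per 100 g: Mn: 63.19/54.938 = 1.1502, O: 36.81/15.999 = 2.3008
Raw ratio (divide by min = 1.1502): Mn: 1.0, O: 2.0
Multiply by 1 to clear fractions: Mn: 1.0 ~= 1, O: 2.0 ~= 2
Reduce by GCD to get the simplest whole-number ratio:

1:2


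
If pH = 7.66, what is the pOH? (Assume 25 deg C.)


At 25 deg C, pH + pOH = 14.
pOH = 14 - pH = 14 - 7.66
pOH = 6.34:

6.34


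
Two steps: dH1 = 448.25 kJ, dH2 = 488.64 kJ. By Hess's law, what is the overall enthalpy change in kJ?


Hess's law: enthalpy is a state function, so add the step enthalpies.
dH_total = dH1 + dH2 = 448.25 + (488.64)
dH_total = 936.89 kJ:

936.89 kJ


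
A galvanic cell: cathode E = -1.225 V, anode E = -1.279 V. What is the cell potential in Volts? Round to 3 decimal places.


Standard cell potential: E_cell = E_cathode - E_anode.
E_cell = -1.225 - (-1.279)
E_cell = 0.054 V, rounded to 3 dp:

0.054 V


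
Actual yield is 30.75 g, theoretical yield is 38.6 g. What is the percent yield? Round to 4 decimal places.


% yield = 100 * actual / theoretical
% yield = 100 * 30.75 / 38.6
% yield = 79.66321244 %, rounded to 4 dp:

79.6632 %


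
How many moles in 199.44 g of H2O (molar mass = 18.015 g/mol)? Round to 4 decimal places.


n = mass / M
n = 199.44 / 18.015
n = 11.07077435 mol, rounded to 4 dp:

11.0708 mol


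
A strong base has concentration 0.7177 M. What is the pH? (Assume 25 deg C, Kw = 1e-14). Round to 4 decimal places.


A strong base dissociates completely, so [OH-] equals the given concentration.
pOH = -log10([OH-]) = -log10(0.7177) = 0.144057
pH = 14 - pOH = 14 - 0.144057
pH = 13.855943, rounded to 4 dp:

13.8559


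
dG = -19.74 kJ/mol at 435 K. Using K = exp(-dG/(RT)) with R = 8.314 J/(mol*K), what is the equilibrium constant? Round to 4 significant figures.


dG is in kJ/mol; multiply by 1000 to match R in J/(mol*K).
RT = 8.314 * 435 = 3616.59 J/mol
exponent = -dG*1000 / (RT) = -(-19.74*1000) / 3616.59 = 5.45818022
K = exp(5.45818022)
K = 234.66999, rounded to 4 significant figures:

234.7


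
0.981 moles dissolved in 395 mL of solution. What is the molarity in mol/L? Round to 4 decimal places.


Convert volume to liters: V_L = V_mL / 1000.
V_L = 395 / 1000 = 0.395 L
M = n / V_L = 0.981 / 0.395
M = 2.4835443 mol/L, rounded to 4 dp:

2.4835 mol/L


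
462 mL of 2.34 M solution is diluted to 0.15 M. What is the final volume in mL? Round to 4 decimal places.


Dilution: M1*V1 = M2*V2, solve for V2.
V2 = M1*V1 / M2
V2 = 2.34 * 462 / 0.15
V2 = 1081.08 / 0.15
V2 = 7207.2 mL, rounded to 4 dp:

7207.2000 mL


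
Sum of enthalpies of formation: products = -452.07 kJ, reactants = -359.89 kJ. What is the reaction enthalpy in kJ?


dH_rxn = sum(dH_f products) - sum(dH_f reactants)
dH_rxn = -452.07 - (-359.89)
dH_rxn = -92.18 kJ:

-92.18 kJ


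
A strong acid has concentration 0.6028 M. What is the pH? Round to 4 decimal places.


A strong acid dissociates completely, so [H+] equals the given concentration.
pH = -log10([H+]) = -log10(0.6028)
pH = 0.21982676, rounded to 4 dp:

0.2198


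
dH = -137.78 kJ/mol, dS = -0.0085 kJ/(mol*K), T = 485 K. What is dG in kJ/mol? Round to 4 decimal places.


Gibbs: dG = dH - T*dS (consistent units, dS already in kJ/(mol*K)).
T*dS = 485 * -0.0085 = -4.1225
dG = -137.78 - (-4.1225)
dG = -133.6575 kJ/mol, rounded to 4 dp:

-133.6575 kJ/mol


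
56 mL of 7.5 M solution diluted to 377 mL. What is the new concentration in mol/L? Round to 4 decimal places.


Dilution: M1*V1 = M2*V2, solve for M2.
M2 = M1*V1 / V2
M2 = 7.5 * 56 / 377
M2 = 420.0 / 377
M2 = 1.11405836 mol/L, rounded to 4 dp:

1.1141 mol/L


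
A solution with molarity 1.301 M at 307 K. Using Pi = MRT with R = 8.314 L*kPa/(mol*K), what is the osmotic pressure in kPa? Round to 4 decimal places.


Osmotic pressure (van't Hoff): Pi = M*R*T.
RT = 8.314 * 307 = 2552.398
Pi = 1.301 * 2552.398
Pi = 3320.669798 kPa, rounded to 4 dp:

3320.6698 kPa


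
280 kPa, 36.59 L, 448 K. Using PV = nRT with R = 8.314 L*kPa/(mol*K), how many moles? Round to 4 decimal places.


PV = nRT, solve for n = PV / (RT).
PV = 280 * 36.59 = 10245.2
RT = 8.314 * 448 = 3724.672
n = 10245.2 / 3724.672
n = 2.75063146 mol, rounded to 4 dp:

2.7506 mol


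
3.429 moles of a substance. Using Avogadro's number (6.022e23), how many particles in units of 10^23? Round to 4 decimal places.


N = n * NA, then divide by 1e23 for the requested units.
N / 1e23 = n * 6.022
N / 1e23 = 3.429 * 6.022
N / 1e23 = 20.649438, rounded to 4 dp:

20.6494


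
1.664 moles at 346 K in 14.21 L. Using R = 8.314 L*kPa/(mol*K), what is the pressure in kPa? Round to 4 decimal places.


PV = nRT, solve for P = nRT / V.
nRT = 1.664 * 8.314 * 346 = 4786.7356
P = 4786.7356 / 14.21
P = 336.85683322 kPa, rounded to 4 dp:

336.8568 kPa


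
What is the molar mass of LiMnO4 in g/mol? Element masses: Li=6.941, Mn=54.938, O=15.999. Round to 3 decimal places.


M = sum(count * atomic_mass) over atoms.
M = 1*6.941 + 1*54.938 + 4*15.999
M = 6.941 + 54.938 + 63.996
M = 125.875 g/mol, rounded to 3 dp:

125.875 g/mol


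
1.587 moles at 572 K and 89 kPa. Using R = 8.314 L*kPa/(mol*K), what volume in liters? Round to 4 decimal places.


PV = nRT, solve for V = nRT / P.
nRT = 1.587 * 8.314 * 572 = 7547.1499
V = 7547.1499 / 89
V = 84.79943708 L, rounded to 4 dp:

84.7994 L


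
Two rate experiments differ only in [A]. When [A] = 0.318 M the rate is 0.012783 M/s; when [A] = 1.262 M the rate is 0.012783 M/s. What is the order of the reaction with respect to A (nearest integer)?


Rate is proportional to [A]^n, so rate2/rate1 = ([A]2/[A]1)^n. Take logs to solve for n.
rate2/rate1 = 0.012783 / 0.012783 = 1.0
[A]2/[A]1 = 1.262 / 0.318 = 3.9686
n = ln(1.0) / ln(3.9686) = 0.0
Nearest integer order:

0


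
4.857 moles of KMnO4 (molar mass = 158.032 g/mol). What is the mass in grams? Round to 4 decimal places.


mass = n * M
mass = 4.857 * 158.032
mass = 767.561424 g, rounded to 4 dp:

767.5614 g


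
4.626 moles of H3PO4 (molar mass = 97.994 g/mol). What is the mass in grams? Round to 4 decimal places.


mass = n * M
mass = 4.626 * 97.994
mass = 453.320244 g, rounded to 4 dp:

453.3202 g


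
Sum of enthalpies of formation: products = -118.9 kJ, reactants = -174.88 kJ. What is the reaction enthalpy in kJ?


dH_rxn = sum(dH_f products) - sum(dH_f reactants)
dH_rxn = -118.9 - (-174.88)
dH_rxn = 55.98 kJ:

55.98 kJ


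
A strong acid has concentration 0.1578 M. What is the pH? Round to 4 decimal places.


A strong acid dissociates completely, so [H+] equals the given concentration.
pH = -log10([H+]) = -log10(0.1578)
pH = 0.801893, rounded to 4 dp:

0.8019


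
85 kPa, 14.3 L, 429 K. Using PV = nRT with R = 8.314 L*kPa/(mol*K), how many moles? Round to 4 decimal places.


PV = nRT, solve for n = PV / (RT).
PV = 85 * 14.3 = 1215.5
RT = 8.314 * 429 = 3566.706
n = 1215.5 / 3566.706
n = 0.34079063 mol, rounded to 4 dp:

0.3408 mol


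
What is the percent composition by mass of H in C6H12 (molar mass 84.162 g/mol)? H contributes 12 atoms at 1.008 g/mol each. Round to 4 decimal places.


pct = 100 * (n_elem * M_elem) / M_total
mass_contribution = 12 * 1.008 = 12.096 g/mol
pct = 100 * 12.096 / 84.162
pct = 14.37228203 %, rounded to 4 dp:

14.3723 %


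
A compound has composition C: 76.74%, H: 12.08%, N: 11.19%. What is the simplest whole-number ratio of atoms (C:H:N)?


Assume 100 g of compound, divide each mass% by atomic mass to get moles, then normalize by the smallest to get a raw atom ratio.
Moles per 100 g: C: 76.74/12.011 = 6.3891, H: 12.08/1.008 = 11.9841, N: 11.19/14.007 = 0.7989
Raw ratio (divide by min = 0.7989): C: 7.998, H: 15.001, N: 1.0
Multiply by 1 to clear fractions: C: 7.998 ~= 8, H: 15.001 ~= 15, N: 1.0 ~= 1
Reduce by GCD to get the simplest whole-number ratio:

8:15:1


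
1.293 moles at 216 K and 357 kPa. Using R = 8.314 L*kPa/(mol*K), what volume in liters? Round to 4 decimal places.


PV = nRT, solve for V = nRT / P.
nRT = 1.293 * 8.314 * 216 = 2322.0004
V = 2322.0004 / 357
V = 6.5042028 L, rounded to 4 dp:

6.5042 L


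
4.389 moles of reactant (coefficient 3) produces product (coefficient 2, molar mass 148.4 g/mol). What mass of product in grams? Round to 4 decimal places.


Use the coefficient ratio to convert reactant moles to product moles, then multiply by the product's molar mass.
moles_P = moles_R * (coeff_P / coeff_R) = 4.389 * (2/3) = 2.926
mass_P = moles_P * M_P = 2.926 * 148.4
mass_P = 434.2184 g, rounded to 4 dp:

434.2184 g


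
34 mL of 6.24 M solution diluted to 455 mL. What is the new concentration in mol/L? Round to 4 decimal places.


Dilution: M1*V1 = M2*V2, solve for M2.
M2 = M1*V1 / V2
M2 = 6.24 * 34 / 455
M2 = 212.16 / 455
M2 = 0.46628571 mol/L, rounded to 4 dp:

0.4663 mol/L


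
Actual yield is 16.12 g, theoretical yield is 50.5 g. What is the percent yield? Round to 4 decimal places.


% yield = 100 * actual / theoretical
% yield = 100 * 16.12 / 50.5
% yield = 31.92079208 %, rounded to 4 dp:

31.9208 %


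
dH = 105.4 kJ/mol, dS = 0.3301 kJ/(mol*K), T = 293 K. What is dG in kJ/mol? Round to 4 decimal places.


Gibbs: dG = dH - T*dS (consistent units, dS already in kJ/(mol*K)).
T*dS = 293 * 0.3301 = 96.7193
dG = 105.4 - (96.7193)
dG = 8.6807 kJ/mol, rounded to 4 dp:

8.6807 kJ/mol


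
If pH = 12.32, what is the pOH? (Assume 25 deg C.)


At 25 deg C, pH + pOH = 14.
pOH = 14 - pH = 14 - 12.32
pOH = 1.68:

1.68


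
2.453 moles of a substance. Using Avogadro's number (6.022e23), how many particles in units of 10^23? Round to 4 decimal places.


N = n * NA, then divide by 1e23 for the requested units.
N / 1e23 = n * 6.022
N / 1e23 = 2.453 * 6.022
N / 1e23 = 14.771966, rounded to 4 dp:

14.7720


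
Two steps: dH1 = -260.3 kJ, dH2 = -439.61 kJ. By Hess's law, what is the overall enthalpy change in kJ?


Hess's law: enthalpy is a state function, so add the step enthalpies.
dH_total = dH1 + dH2 = -260.3 + (-439.61)
dH_total = -699.91 kJ:

-699.91 kJ


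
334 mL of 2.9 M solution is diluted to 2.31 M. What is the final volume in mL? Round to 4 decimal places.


Dilution: M1*V1 = M2*V2, solve for V2.
V2 = M1*V1 / M2
V2 = 2.9 * 334 / 2.31
V2 = 968.6 / 2.31
V2 = 419.30735931 mL, rounded to 4 dp:

419.3074 mL


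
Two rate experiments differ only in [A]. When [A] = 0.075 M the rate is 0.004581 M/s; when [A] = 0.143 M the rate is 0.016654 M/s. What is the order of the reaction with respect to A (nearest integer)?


Rate is proportional to [A]^n, so rate2/rate1 = ([A]2/[A]1)^n. Take logs to solve for n.
rate2/rate1 = 0.016654 / 0.004581 = 3.6355
[A]2/[A]1 = 0.143 / 0.075 = 1.9067
n = ln(3.6355) / ln(1.9067) = 2.0
Nearest integer order:

2


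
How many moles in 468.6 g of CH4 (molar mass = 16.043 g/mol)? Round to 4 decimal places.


n = mass / M
n = 468.6 / 16.043
n = 29.20900081 mol, rounded to 4 dp:

29.2090 mol


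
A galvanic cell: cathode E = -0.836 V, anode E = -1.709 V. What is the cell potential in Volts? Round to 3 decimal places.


Standard cell potential: E_cell = E_cathode - E_anode.
E_cell = -0.836 - (-1.709)
E_cell = 0.873 V, rounded to 3 dp:

0.873 V


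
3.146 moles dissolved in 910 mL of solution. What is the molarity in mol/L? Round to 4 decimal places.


Convert volume to liters: V_L = V_mL / 1000.
V_L = 910 / 1000 = 0.91 L
M = n / V_L = 3.146 / 0.91
M = 3.45714286 mol/L, rounded to 4 dp:

3.4571 mol/L


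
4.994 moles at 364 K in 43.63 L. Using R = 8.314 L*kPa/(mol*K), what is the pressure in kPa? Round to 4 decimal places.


PV = nRT, solve for P = nRT / V.
nRT = 4.994 * 8.314 * 364 = 15113.3222
P = 15113.3222 / 43.63
P = 346.39748338 kPa, rounded to 4 dp:

346.3975 kPa


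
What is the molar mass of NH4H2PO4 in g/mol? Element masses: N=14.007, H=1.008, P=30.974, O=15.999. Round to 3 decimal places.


M = sum(count * atomic_mass) over atoms.
M = 1*14.007 + 6*1.008 + 1*30.974 + 4*15.999
M = 14.007 + 6.048 + 30.974 + 63.996
M = 115.025 g/mol, rounded to 3 dp:

115.025 g/mol


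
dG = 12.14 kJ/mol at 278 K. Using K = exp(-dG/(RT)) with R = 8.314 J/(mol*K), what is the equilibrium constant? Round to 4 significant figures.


dG is in kJ/mol; multiply by 1000 to match R in J/(mol*K).
RT = 8.314 * 278 = 2311.292 J/mol
exponent = -dG*1000 / (RT) = -(12.14*1000) / 2311.292 = -5.25247351
K = exp(-5.25247351)
K = 0.0052345546, rounded to 4 significant figures:

0.005235


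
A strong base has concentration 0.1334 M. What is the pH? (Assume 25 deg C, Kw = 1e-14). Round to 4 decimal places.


A strong base dissociates completely, so [OH-] equals the given concentration.
pOH = -log10([OH-]) = -log10(0.1334) = 0.874844
pH = 14 - pOH = 14 - 0.874844
pH = 13.125156, rounded to 4 dp:

13.1252


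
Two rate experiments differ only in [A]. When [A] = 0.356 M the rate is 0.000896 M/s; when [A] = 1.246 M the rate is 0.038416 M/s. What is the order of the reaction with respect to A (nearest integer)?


Rate is proportional to [A]^n, so rate2/rate1 = ([A]2/[A]1)^n. Take logs to solve for n.
rate2/rate1 = 0.038416 / 0.000896 = 42.875
[A]2/[A]1 = 1.246 / 0.356 = 3.5
n = ln(42.875) / ln(3.5) = 3.0
Nearest integer order:

3


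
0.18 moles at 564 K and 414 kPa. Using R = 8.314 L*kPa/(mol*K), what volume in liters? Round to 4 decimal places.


PV = nRT, solve for V = nRT / P.
nRT = 0.18 * 8.314 * 564 = 844.0373
V = 844.0373 / 414
V = 2.03873744 L, rounded to 4 dp:

2.0387 L


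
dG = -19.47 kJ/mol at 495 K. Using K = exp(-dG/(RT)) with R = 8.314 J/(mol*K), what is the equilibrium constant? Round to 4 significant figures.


dG is in kJ/mol; multiply by 1000 to match R in J/(mol*K).
RT = 8.314 * 495 = 4115.43 J/mol
exponent = -dG*1000 / (RT) = -(-19.47*1000) / 4115.43 = 4.73097586
K = exp(4.73097586)
K = 113.40618, rounded to 4 significant figures:

113.4


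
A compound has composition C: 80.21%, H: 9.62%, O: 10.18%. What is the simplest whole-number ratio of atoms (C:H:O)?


Assume 100 g of compound, divide each mass% by atomic mass to get moles, then normalize by the smallest to get a raw atom ratio.
Moles per 100 g: C: 80.21/12.011 = 6.678, H: 9.62/1.008 = 9.5437, O: 10.18/15.999 = 0.6363
Raw ratio (divide by min = 0.6363): C: 10.495, H: 14.999, O: 1.0
Multiply by 2 to clear fractions: C: 20.991 ~= 21, H: 29.998 ~= 30, O: 2.0 ~= 2
Reduce by GCD to get the simplest whole-number ratio:

21:30:2


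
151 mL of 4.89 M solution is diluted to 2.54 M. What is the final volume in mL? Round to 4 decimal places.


Dilution: M1*V1 = M2*V2, solve for V2.
V2 = M1*V1 / M2
V2 = 4.89 * 151 / 2.54
V2 = 738.39 / 2.54
V2 = 290.70472441 mL, rounded to 4 dp:

290.7047 mL


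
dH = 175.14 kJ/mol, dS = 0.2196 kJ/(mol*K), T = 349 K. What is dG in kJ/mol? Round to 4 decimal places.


Gibbs: dG = dH - T*dS (consistent units, dS already in kJ/(mol*K)).
T*dS = 349 * 0.2196 = 76.6404
dG = 175.14 - (76.6404)
dG = 98.4996 kJ/mol, rounded to 4 dp:

98.4996 kJ/mol


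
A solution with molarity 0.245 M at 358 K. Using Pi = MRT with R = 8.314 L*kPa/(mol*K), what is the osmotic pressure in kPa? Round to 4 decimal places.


Osmotic pressure (van't Hoff): Pi = M*R*T.
RT = 8.314 * 358 = 2976.412
Pi = 0.245 * 2976.412
Pi = 729.22094 kPa, rounded to 4 dp:

729.2209 kPa


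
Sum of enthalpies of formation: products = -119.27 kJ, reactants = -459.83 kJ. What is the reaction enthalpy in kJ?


dH_rxn = sum(dH_f products) - sum(dH_f reactants)
dH_rxn = -119.27 - (-459.83)
dH_rxn = 340.56 kJ:

340.56 kJ


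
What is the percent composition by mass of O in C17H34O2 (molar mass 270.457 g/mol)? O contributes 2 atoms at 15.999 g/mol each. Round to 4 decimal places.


pct = 100 * (n_elem * M_elem) / M_total
mass_contribution = 2 * 15.999 = 31.998 g/mol
pct = 100 * 31.998 / 270.457
pct = 11.8310859 %, rounded to 4 dp:

11.8311 %


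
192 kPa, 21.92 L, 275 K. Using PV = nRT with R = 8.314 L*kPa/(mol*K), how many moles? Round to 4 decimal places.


PV = nRT, solve for n = PV / (RT).
PV = 192 * 21.92 = 4208.64
RT = 8.314 * 275 = 2286.35
n = 4208.64 / 2286.35
n = 1.84076804 mol, rounded to 4 dp:

1.8408 mol


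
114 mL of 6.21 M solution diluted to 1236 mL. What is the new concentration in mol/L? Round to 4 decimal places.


Dilution: M1*V1 = M2*V2, solve for M2.
M2 = M1*V1 / V2
M2 = 6.21 * 114 / 1236
M2 = 707.94 / 1236
M2 = 0.57276699 mol/L, rounded to 4 dp:

0.5728 mol/L


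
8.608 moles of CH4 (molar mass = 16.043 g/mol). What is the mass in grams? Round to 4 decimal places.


mass = n * M
mass = 8.608 * 16.043
mass = 138.098144 g, rounded to 4 dp:

138.0981 g


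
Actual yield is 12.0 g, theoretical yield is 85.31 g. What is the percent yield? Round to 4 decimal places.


% yield = 100 * actual / theoretical
% yield = 100 * 12.0 / 85.31
% yield = 14.06634627 %, rounded to 4 dp:

14.0663 %


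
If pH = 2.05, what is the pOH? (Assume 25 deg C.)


At 25 deg C, pH + pOH = 14.
pOH = 14 - pH = 14 - 2.05
pOH = 11.95:

11.95


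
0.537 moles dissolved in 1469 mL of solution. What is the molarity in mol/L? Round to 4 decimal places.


Convert volume to liters: V_L = V_mL / 1000.
V_L = 1469 / 1000 = 1.469 L
M = n / V_L = 0.537 / 1.469
M = 0.3655548 mol/L, rounded to 4 dp:

0.3656 mol/L


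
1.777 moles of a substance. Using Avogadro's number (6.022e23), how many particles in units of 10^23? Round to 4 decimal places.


N = n * NA, then divide by 1e23 for the requested units.
N / 1e23 = n * 6.022
N / 1e23 = 1.777 * 6.022
N / 1e23 = 10.701094, rounded to 4 dp:

10.7011


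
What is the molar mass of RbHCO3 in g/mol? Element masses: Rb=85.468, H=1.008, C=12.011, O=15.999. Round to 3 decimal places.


M = sum(count * atomic_mass) over atoms.
M = 1*85.468 + 1*1.008 + 1*12.011 + 3*15.999
M = 85.468 + 1.008 + 12.011 + 47.997
M = 146.484 g/mol, rounded to 3 dp:

146.484 g/mol
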